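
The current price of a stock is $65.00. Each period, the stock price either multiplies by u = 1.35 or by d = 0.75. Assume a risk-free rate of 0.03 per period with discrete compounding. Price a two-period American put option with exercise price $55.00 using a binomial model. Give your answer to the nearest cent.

Risk-neutral probability p = (1 + 0.03 − 0.75)/(1.35 − 0.75) = 0.2800/0.6000 = 0.4667
Terminal stock prices: S_uu = 118.5, S_ud = 65.81, S_dd = 36.56
Terminal payoffs (K − S): max(-63.46, 0) = 0, max(-10.81, 0) = 0, max(18.44, 0) = 18.44
Node u (S = 87.75): continuation = 1/1.03·[0.4667·0.0000 + 0.5333·0.0000] = 0.0000; exercise value = 0.0000 ≤ continuation, so V_u = 0.0000
Node d (S = 48.75): continuation = 1/1.03·[0.4667·0.0000 + 0.5333·18.4375] = 9.5469; exercise value = 6.2500 ≤ continuation, so V_d = 9.5469
Node 0 (S = 65): continuation = 1/1.03·[0.4667·0.0000 + 0.5333·9.5469] = 4.9434; exercise value = 0.0000 ≤ continuation, so V_0 = 4.9434

$4.94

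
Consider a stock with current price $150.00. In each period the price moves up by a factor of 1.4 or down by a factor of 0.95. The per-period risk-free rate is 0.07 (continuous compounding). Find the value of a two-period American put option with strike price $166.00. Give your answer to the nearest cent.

$16.00

Risk-neutral probability p = (e^0.07 − 0.95)/(1.4 − 0.95) = 0.1225/0.4500 = 0.2722
Terminal stock prices: S_uu = 294, S_ud = 199.5, S_dd = 135.4
Terminal payoffs (K − S): max(-128, 0) = 0, max(-33.5, 0) = 0, max(30.62, 0) = 30.62
Node u (S = 210): continuation = e^(−0.07)·[0.2722·0.0000 + 0.7278·0.0000] = 0.0000; exercise value = 0.0000 ≤ continuation, so V_u = 0.0000
Node d (S = 142.5): continuation = e^(−0.07)·[0.2722·0.0000 + 0.7278·30.6250] = 20.7809; exercise value = 23.5000 > continuation, so V_d = 23.5000 (exercise)
Node 0 (S = 150): continuation = e^(−0.07)·[0.2722·0.0000 + 0.7278·23.5000] = 15.9461; exercise value = 16.0000 > continuation, so V_0 = 16.0000 (exercise)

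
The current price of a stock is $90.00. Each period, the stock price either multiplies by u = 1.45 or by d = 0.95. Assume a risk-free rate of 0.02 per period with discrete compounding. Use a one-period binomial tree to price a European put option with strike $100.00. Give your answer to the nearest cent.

$12.23

Risk-neutral probability p = (1 + 0.02 − 0.95)/(1.45 − 0.95) = 0.0700/0.5000 = 0.1400
Terminal stock prices: S_u = 130.5, S_d = 85.5
Terminal payoffs (K − S): max(-30.5, 0) = 0, max(14.5, 0) = 14.5
Node 0 (S = 90): V_0 = 1/1.02·[0.1400·0.0000 + 0.8600·14.5000] = 12.2255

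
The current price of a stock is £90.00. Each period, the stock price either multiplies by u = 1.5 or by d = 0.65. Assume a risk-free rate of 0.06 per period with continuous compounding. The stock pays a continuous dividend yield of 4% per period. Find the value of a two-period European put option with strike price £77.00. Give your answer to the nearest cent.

Per-period risk-free factor R = e^0.06 = 1.0618; dividend-adjusted growth = e^(0.06−0.04) = 1.0202.
Risk-neutral probability p = (1.0202 − 0.65)/(1.5 − 0.65) = 0.3702/0.8500 = 0.4355
Terminal stock prices: S_uu = 202.5, S_ud = 87.75, S_dd = 38.03
Terminal payoffs (K − S): max(-125.5, 0) = 0, max(-10.75, 0) = 0, max(38.97, 0) = 38.97
Node u (S = 135): V_u = e^(−0.06)·[0.4355·0.0000 + 0.5645·0.0000] = 0.0000
Node d (S = 58.5): V_d = e^(−0.06)·[0.4355·0.0000 + 0.5645·38.9750] = 20.7190
Node 0 (S = 90): V_0 = e^(−0.06)·[0.4355·0.0000 + 0.5645·20.7190] = 11.0142

£11.01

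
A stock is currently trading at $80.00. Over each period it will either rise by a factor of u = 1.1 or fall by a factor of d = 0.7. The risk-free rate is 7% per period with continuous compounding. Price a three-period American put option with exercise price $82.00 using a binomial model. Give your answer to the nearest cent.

$3.49

Risk-neutral probability p = (e^0.07 − 0.7)/(1.1 − 0.7) = 0.3725/0.4000 = 0.9313
Terminal stock prices: S_uuu = 106.5, S_uud = 67.76, S_udd = 43.12, S_ddd = 27.44
Terminal payoffs (K − S): max(-24.48, 0) = 0, max(14.24, 0) = 14.24, max(38.88, 0) = 38.88, max(54.56, 0) = 54.56
Node uu (S = 96.8): continuation = e^(−0.07)·[0.9313·0.0000 + 0.0687·14.2400] = 0.9125; exercise value = 0.0000 ≤ continuation, so V_uu = 0.9125
Node ud (S = 61.6): continuation = e^(−0.07)·[0.9313·14.2400 + 0.0687·38.8800] = 14.8563; exercise value = 20.4000 > continuation, so V_ud = 20.4000 (exercise)
Node dd (S = 39.2): continuation = e^(−0.07)·[0.9313·38.8800 + 0.0687·54.5600] = 37.2563; exercise value = 42.8000 > continuation, so V_dd = 42.8000 (exercise)
Node u (S = 88): continuation = e^(−0.07)·[0.9313·0.9125 + 0.0687·20.4000] = 2.0997; exercise value = 0.0000 ≤ continuation, so V_u = 2.0997
Node d (S = 56): continuation = e^(−0.07)·[0.9313·20.4000 + 0.0687·42.8000] = 20.4563; exercise value = 26.0000 > continuation, so V_d = 26.0000 (exercise)
Node 0 (S = 80): continuation = e^(−0.07)·[0.9313·2.0997 + 0.0687·26.0000] = 3.4893; exercise value = 2.0000 ≤ continuation, so V_0 = 3.4893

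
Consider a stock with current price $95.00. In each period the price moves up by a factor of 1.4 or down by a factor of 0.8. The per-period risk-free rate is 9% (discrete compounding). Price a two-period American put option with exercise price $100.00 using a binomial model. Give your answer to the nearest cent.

Risk-neutral probability p = (1 + 0.09 − 0.8)/(1.4 − 0.8) = 0.2900/0.6000 = 0.4833
Terminal stock prices: S_uu = 186.2, S_ud = 106.4, S_dd = 60.8
Terminal payoffs (K − S): max(-86.2, 0) = 0, max(-6.4, 0) = 0, max(39.2, 0) = 39.2
Node u (S = 133): continuation = 1/1.09·[0.4833·0.0000 + 0.5167·0.0000] = 0.0000; exercise value = 0.0000 ≤ continuation, so V_u = 0.0000
Node d (S = 76): continuation = 1/1.09·[0.4833·0.0000 + 0.5167·39.2000] = 18.5810; exercise value = 24.0000 > continuation, so V_d = 24.0000 (exercise)
Node 0 (S = 95): continuation = 1/1.09·[0.4833·0.0000 + 0.5167·24.0000] = 11.3761; exercise value = 5.0000 ≤ continuation, so V_0 = 11.3761

$11.38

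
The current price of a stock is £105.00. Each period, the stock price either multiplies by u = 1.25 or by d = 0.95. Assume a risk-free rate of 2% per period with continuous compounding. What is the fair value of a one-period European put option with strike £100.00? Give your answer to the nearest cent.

£0.19

Risk-neutral probability p = (e^0.02 − 0.95)/(1.25 − 0.95) = 0.0702/0.3000 = 0.2340
Terminal stock prices: S_u = 131.2, S_d = 99.75
Terminal payoffs (K − S): max(-31.25, 0) = 0, max(0.25, 0) = 0.25
Node 0 (S = 105): V_0 = e^(−0.02)·[0.2340·0.0000 + 0.7660·0.2500] = 0.1877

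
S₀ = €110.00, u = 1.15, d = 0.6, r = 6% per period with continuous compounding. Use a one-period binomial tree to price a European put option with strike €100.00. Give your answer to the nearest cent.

€5.13

Risk-neutral probability p = (e^0.06 − 0.6)/(1.15 − 0.6) = 0.4618/0.5500 = 0.8397
Terminal stock prices: S_u = 126.5, S_d = 66
Terminal payoffs (K − S): max(-26.5, 0) = 0, max(34, 0) = 34
Node 0 (S = 110): V_0 = e^(−0.06)·[0.8397·0.0000 + 0.1603·34.0000] = 5.1327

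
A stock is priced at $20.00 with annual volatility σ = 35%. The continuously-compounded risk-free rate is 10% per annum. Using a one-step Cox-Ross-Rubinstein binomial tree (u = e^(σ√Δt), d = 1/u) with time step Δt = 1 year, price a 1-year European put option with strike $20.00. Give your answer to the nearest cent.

$2.35

CRR parameters: u = e^(σ√Δt) = e^(0.35·√1) = 1.4191, d = 1/u = 0.7047
Per-period rate: rΔt = 0.1·1 = 0.1, so R = e^0.1 = 1.1052
Risk-neutral probability p = (e^0.1 − 0.7047)/(1.4191 − 0.7047) = 0.4005/0.7144 = 0.5606
Terminal stock prices: S_u = 28.38, S_d = 14.09
Terminal payoffs (K − S): max(-8.381, 0) = 0, max(5.906, 0) = 5.906
Node 0 (S = 20): V_0 = e^(−0.1)·[0.5606·0.0000 + 0.4394·5.9062] = 2.3482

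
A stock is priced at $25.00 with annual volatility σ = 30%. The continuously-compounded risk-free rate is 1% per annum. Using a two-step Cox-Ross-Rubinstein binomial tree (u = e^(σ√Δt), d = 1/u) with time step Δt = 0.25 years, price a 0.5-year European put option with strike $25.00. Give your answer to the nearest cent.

$1.80

CRR parameters: u = e^(σ√Δt) = e^(0.3·√0.25) = 1.1618, d = 1/u = 0.8607
Per-period rate: rΔt = 0.01·0.25 = 0.0025, so R = e^0.0025 = 1.0025
Risk-neutral probability p = (e^0.0025 − 0.8607)/(1.1618 − 0.8607) = 0.1418/0.3011 = 0.4709
Terminal stock prices: S_uu = 33.75, S_ud = 25, S_dd = 18.52
Terminal payoffs (K − S): max(-8.746, 0) = 0, max(0, 0) = 0, max(6.48, 0) = 6.48
Node u (S = 29.05): V_u = e^(−0.0025)·[0.4709·0.0000 + 0.5291·0.0000] = 0.0000
Node d (S = 21.52): V_d = e^(−0.0025)·[0.4709·0.0000 + 0.5291·6.4795] = 3.4199
Node 0 (S = 25): V_0 = e^(−0.0025)·[0.4709·0.0000 + 0.5291·3.4199] = 1.8050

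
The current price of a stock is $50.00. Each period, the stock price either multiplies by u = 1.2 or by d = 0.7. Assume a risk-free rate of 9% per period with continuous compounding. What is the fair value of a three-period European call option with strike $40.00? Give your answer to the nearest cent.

Risk-neutral probability p = (e^0.09 − 0.7)/(1.2 − 0.7) = 0.3942/0.5000 = 0.7883
Terminal stock prices: S_uuu = 86.4, S_uud = 50.4, S_udd = 29.4, S_ddd = 17.15
Terminal payoffs (S − K): max(46.4, 0) = 46.4, max(10.4, 0) = 10.4, max(-10.6, 0) = 0, max(-22.85, 0) = 0
Node uu (S = 72): V_uu = e^(−0.09)·[0.7883·46.4000 + 0.2117·10.4000] = 35.4428
Node ud (S = 42): V_ud = e^(−0.09)·[0.7883·10.4000 + 0.2117·0.0000] = 7.4932
Node dd (S = 24.5): V_dd = e^(−0.09)·[0.7883·0.0000 + 0.2117·0.0000] = 0.0000
Node u (S = 60): V_u = e^(−0.09)·[0.7883·35.4428 + 0.2117·7.4932] = 26.9858
Node d (S = 35): V_d = e^(−0.09)·[0.7883·7.4932 + 0.2117·0.0000] = 5.3988
Node 0 (S = 50): V_0 = e^(−0.09)·[0.7883·26.9858 + 0.2117·5.3988] = 20.4875

$20.49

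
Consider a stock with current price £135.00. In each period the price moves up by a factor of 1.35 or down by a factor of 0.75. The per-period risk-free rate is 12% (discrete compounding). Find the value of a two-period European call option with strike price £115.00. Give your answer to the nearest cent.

£47.90

Risk-neutral probability p = (1 + 0.12 − 0.75)/(1.35 − 0.75) = 0.3700/0.6000 = 0.6167
Terminal stock prices: S_uu = 246, S_ud = 136.7, S_dd = 75.94
Terminal payoffs (S − K): max(131, 0) = 131, max(21.69, 0) = 21.69, max(-39.06, 0) = 0
Node u (S = 182.2): V_u = 1/1.12·[0.6167·131.0375 + 0.3833·21.6875] = 79.5714
Node d (S = 101.2): V_d = 1/1.12·[0.6167·21.6875 + 0.3833·0.0000] = 11.9410
Node 0 (S = 135): V_0 = 1/1.12·[0.6167·79.5714 + 0.3833·11.9410] = 47.8986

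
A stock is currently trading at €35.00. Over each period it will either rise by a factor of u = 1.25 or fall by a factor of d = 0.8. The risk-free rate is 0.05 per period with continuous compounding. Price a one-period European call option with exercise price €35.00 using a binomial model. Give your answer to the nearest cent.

€4.65

Risk-neutral probability p = (e^0.05 − 0.8)/(1.25 − 0.8) = 0.2513/0.4500 = 0.5584
Terminal stock prices: S_u = 43.75, S_d = 28
Terminal payoffs (S − K): max(8.75, 0) = 8.75, max(-7, 0) = 0
Node 0 (S = 35): V_0 = e^(−0.05)·[0.5584·8.7500 + 0.4416·0.0000] = 4.6475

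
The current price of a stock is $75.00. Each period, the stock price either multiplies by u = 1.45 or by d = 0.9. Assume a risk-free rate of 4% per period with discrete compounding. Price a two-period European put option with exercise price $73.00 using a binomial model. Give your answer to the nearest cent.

Risk-neutral probability p = (1 + 0.04 − 0.9)/(1.45 − 0.9) = 0.1400/0.5500 = 0.2545
Terminal stock prices: S_uu = 157.7, S_ud = 97.88, S_dd = 60.75
Terminal payoffs (K − S): max(-84.69, 0) = 0, max(-24.88, 0) = 0, max(12.25, 0) = 12.25
Node u (S = 108.8): V_u = 1/1.04·[0.2545·0.0000 + 0.7455·0.0000] = 0.0000
Node d (S = 67.5): V_d = 1/1.04·[0.2545·0.0000 + 0.7455·12.2500] = 8.7806
Node 0 (S = 75): V_0 = 1/1.04·[0.2545·0.0000 + 0.7455·8.7806] = 6.2938

$6.29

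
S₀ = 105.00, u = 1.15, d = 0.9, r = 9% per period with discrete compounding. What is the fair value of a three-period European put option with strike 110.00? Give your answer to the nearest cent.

Risk-neutral probability p = (1 + 0.09 − 0.9)/(1.15 − 0.9) = 0.1900/0.2500 = 0.7600
Terminal stock prices: S_uuu = 159.7, S_uud = 125, S_udd = 97.81, S_ddd = 76.55
Terminal payoffs (K − S): max(-49.69, 0) = 0, max(-14.98, 0) = 0, max(12.19, 0) = 12.19, max(33.45, 0) = 33.45
Node uu (S = 138.9): V_uu = 1/1.09·[0.7600·0.0000 + 0.2400·0.0000] = 0.0000
Node ud (S = 108.7): V_ud = 1/1.09·[0.7600·0.0000 + 0.2400·12.1925] = 2.6846
Node dd (S = 85.05): V_dd = 1/1.09·[0.7600·12.1925 + 0.2400·33.4550] = 15.8674
Node u (S = 120.7): V_u = 1/1.09·[0.7600·0.0000 + 0.2400·2.6846] = 0.5911
Node d (S = 94.5): V_d = 1/1.09·[0.7600·2.6846 + 0.2400·15.8674] = 5.3656
Node 0 (S = 105): V_0 = 1/1.09·[0.7600·0.5911 + 0.2400·5.3656] = 1.5936

1.59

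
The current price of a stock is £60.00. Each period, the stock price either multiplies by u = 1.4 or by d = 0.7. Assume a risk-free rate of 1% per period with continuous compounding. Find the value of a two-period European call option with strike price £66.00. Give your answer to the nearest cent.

Risk-neutral probability p = (e^0.01 − 0.7)/(1.4 − 0.7) = 0.3101/0.7000 = 0.4429
Terminal stock prices: S_uu = 117.6, S_ud = 58.8, S_dd = 29.4
Terminal payoffs (S − K): max(51.6, 0) = 51.6, max(-7.2, 0) = 0, max(-36.6, 0) = 0
Node u (S = 84): V_u = e^(−0.01)·[0.4429·51.6000 + 0.5571·0.0000] = 22.6277
Node d (S = 42): V_d = e^(−0.01)·[0.4429·0.0000 + 0.5571·0.0000] = 0.0000
Node 0 (S = 60): V_0 = e^(−0.01)·[0.4429·22.6277 + 0.5571·0.0000] = 9.9227

£9.92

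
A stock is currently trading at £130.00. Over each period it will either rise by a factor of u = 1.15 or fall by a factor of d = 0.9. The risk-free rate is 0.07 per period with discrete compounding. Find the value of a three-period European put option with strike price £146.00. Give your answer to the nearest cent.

Risk-neutral probability p = (1 + 0.07 − 0.9)/(1.15 − 0.9) = 0.1700/0.2500 = 0.6800
Terminal stock prices: S_uuu = 197.7, S_uud = 154.7, S_udd = 121.1, S_ddd = 94.77
Terminal payoffs (K − S): max(-51.71, 0) = 0, max(-8.732, 0) = 0, max(24.9, 0) = 24.9, max(51.23, 0) = 51.23
Node uu (S = 171.9): V_uu = 1/1.07·[0.6800·0.0000 + 0.3200·0.0000] = 0.0000
Node ud (S = 134.6): V_ud = 1/1.07·[0.6800·0.0000 + 0.3200·24.9050] = 7.4482
Node dd (S = 105.3): V_dd = 1/1.07·[0.6800·24.9050 + 0.3200·51.2300] = 31.1486
Node u (S = 149.5): V_u = 1/1.07·[0.6800·0.0000 + 0.3200·7.4482] = 2.2275
Node d (S = 117): V_d = 1/1.07·[0.6800·7.4482 + 0.3200·31.1486] = 14.0489
Node 0 (S = 130): V_0 = 1/1.07·[0.6800·2.2275 + 0.3200·14.0489] = 5.6172

£5.62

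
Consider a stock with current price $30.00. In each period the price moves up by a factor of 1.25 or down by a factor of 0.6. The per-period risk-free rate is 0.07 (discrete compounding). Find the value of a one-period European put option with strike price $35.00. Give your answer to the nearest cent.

Risk-neutral probability p = (1 + 0.07 − 0.6)/(1.25 − 0.6) = 0.4700/0.6500 = 0.7231
Terminal stock prices: S_u = 37.5, S_d = 18
Terminal payoffs (K − S): max(-2.5, 0) = 0, max(17, 0) = 17
Node 0 (S = 30): V_0 = 1/1.07·[0.7231·0.0000 + 0.2769·17.0000] = 4.3997

$4.40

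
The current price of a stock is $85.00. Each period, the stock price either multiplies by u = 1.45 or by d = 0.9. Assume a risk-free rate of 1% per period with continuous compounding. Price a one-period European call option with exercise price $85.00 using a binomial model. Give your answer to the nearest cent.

$7.58

Risk-neutral probability p = (e^0.01 − 0.9)/(1.45 − 0.9) = 0.1101/0.5500 = 0.2001
Terminal stock prices: S_u = 123.2, S_d = 76.5
Terminal payoffs (S − K): max(38.25, 0) = 38.25, max(-8.5, 0) = 0
Node 0 (S = 85): V_0 = e^(−0.01)·[0.2001·38.2500 + 0.7999·0.0000] = 7.5773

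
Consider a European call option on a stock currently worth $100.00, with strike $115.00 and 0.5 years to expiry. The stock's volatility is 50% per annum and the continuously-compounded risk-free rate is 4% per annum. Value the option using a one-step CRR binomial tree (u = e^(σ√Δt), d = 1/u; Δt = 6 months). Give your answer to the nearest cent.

$11.84

CRR parameters: u = e^(σ√Δt) = e^(0.5·√0.5) = 1.4241, d = 1/u = 0.7022
Per-period rate: rΔt = 0.04·0.5 = 0.02, so R = e^0.02 = 1.0202
Risk-neutral probability p = (e^0.02 − 0.7022)/(1.4241 − 0.7022) = 0.3180/0.7219 = 0.4405
Terminal stock prices: S_u = 142.4, S_d = 70.22
Terminal payoffs (S − K): max(27.41, 0) = 27.41, max(-44.78, 0) = 0
Node 0 (S = 100): V_0 = e^(−0.02)·[0.4405·27.4119 + 0.5595·0.0000] = 11.8359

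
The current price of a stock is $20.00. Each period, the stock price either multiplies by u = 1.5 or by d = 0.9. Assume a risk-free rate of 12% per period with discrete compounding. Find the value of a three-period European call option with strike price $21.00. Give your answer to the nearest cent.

Risk-neutral probability p = (1 + 0.12 − 0.9)/(1.5 − 0.9) = 0.2200/0.6000 = 0.3667
Terminal stock prices: S_uuu = 67.5, S_uud = 40.5, S_udd = 24.3, S_ddd = 14.58
Terminal payoffs (S − K): max(46.5, 0) = 46.5, max(19.5, 0) = 19.5, max(3.3, 0) = 3.3, max(-6.42, 0) = 0
Node uu (S = 45): V_uu = 1/1.12·[0.3667·46.5000 + 0.6333·19.5000] = 26.2500
Node ud (S = 27): V_ud = 1/1.12·[0.3667·19.5000 + 0.6333·3.3000] = 8.2500
Node dd (S = 16.2): V_dd = 1/1.12·[0.3667·3.3000 + 0.6333·0.0000] = 1.0804
Node u (S = 30): V_u = 1/1.12·[0.3667·26.2500 + 0.6333·8.2500] = 13.2589
Node d (S = 18): V_d = 1/1.12·[0.3667·8.2500 + 0.6333·1.0804] = 3.3118
Node 0 (S = 20): V_0 = 1/1.12·[0.3667·13.2589 + 0.6333·3.3118] = 6.2135

$6.21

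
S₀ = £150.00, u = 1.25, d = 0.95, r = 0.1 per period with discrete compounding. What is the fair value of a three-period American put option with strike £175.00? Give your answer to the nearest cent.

£25.00

Risk-neutral probability p = (1 + 0.1 − 0.95)/(1.25 − 0.95) = 0.1500/0.3000 = 0.5000
Terminal stock prices: S_uuu = 293, S_uud = 222.7, S_udd = 169.2, S_ddd = 128.6
Terminal payoffs (K − S): max(-118, 0) = 0, max(-47.66, 0) = 0, max(5.781, 0) = 5.781, max(46.39, 0) = 46.39
Node uu (S = 234.4): continuation = 1/1.1·[0.5000·0.0000 + 0.5000·0.0000] = 0.0000; exercise value = 0.0000 ≤ continuation, so V_uu = 0.0000
Node ud (S = 178.1): continuation = 1/1.1·[0.5000·0.0000 + 0.5000·5.7812] = 2.6278; exercise value = 0.0000 ≤ continuation, so V_ud = 2.6278
Node dd (S = 135.4): continuation = 1/1.1·[0.5000·5.7812 + 0.5000·46.3938] = 23.7159; exercise value = 39.6250 > continuation, so V_dd = 39.6250 (exercise)
Node u (S = 187.5): continuation = 1/1.1·[0.5000·0.0000 + 0.5000·2.6278] = 1.1945; exercise value = 0.0000 ≤ continuation, so V_u = 1.1945
Node d (S = 142.5): continuation = 1/1.1·[0.5000·2.6278 + 0.5000·39.6250] = 19.2058; exercise value = 32.5000 > continuation, so V_d = 32.5000 (exercise)
Node 0 (S = 150): continuation = 1/1.1·[0.5000·1.1945 + 0.5000·32.5000] = 15.3157; exercise value = 25.0000 > continuation, so V_0 = 25.0000 (exercise)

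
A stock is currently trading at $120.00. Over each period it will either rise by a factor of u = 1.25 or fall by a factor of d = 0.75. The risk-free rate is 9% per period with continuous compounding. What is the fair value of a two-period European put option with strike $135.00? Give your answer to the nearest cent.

$13.54

Risk-neutral probability p = (e^0.09 − 0.75)/(1.25 − 0.75) = 0.3442/0.5000 = 0.6883
Terminal stock prices: S_uu = 187.5, S_ud = 112.5, S_dd = 67.5
Terminal payoffs (K − S): max(-52.5, 0) = 0, max(22.5, 0) = 22.5, max(67.5, 0) = 67.5
Node u (S = 150): V_u = e^(−0.09)·[0.6883·0.0000 + 0.3117·22.5000] = 6.4086
Node d (S = 90): V_d = e^(−0.09)·[0.6883·22.5000 + 0.3117·67.5000] = 33.3807
Node 0 (S = 120): V_0 = e^(−0.09)·[0.6883·6.4086 + 0.3117·33.3807] = 13.5394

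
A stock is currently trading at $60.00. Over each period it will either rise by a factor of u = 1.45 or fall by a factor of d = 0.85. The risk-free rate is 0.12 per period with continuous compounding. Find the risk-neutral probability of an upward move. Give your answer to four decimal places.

p = 0.4625

Risk-neutral probability p = (e^0.12 − 0.85)/(1.45 − 0.85) = 0.2775/0.6000 = 0.4625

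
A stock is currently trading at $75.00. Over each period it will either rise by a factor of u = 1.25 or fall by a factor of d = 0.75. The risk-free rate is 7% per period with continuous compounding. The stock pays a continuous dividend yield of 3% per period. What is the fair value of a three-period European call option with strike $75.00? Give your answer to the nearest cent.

$15.84

Per-period risk-free factor R = e^0.07 = 1.0725; dividend-adjusted growth = e^(0.07−0.03) = 1.0408.
Risk-neutral probability p = (1.0408 − 0.75)/(1.25 − 0.75) = 0.2908/0.5000 = 0.5816
Terminal stock prices: S_uuu = 146.5, S_uud = 87.89, S_udd = 52.73, S_ddd = 31.64
Terminal payoffs (S − K): max(71.48, 0) = 71.48, max(12.89, 0) = 12.89, max(-22.27, 0) = 0, max(-43.36, 0) = 0
Node uu (S = 117.2): V_uu = e^(−0.07)·[0.5816·71.4844 + 0.4184·12.8906] = 43.7945
Node ud (S = 70.31): V_ud = e^(−0.07)·[0.5816·12.8906 + 0.4184·0.0000] = 6.9906
Node dd (S = 42.19): V_dd = e^(−0.07)·[0.5816·0.0000 + 0.4184·0.0000] = 0.0000
Node u (S = 93.75): V_u = e^(−0.07)·[0.5816·43.7945 + 0.4184·6.9906] = 26.4768
Node d (S = 56.25): V_d = e^(−0.07)·[0.5816·6.9906 + 0.4184·0.0000] = 3.7910
Node 0 (S = 75): V_0 = e^(−0.07)·[0.5816·26.4768 + 0.4184·3.7910] = 15.8372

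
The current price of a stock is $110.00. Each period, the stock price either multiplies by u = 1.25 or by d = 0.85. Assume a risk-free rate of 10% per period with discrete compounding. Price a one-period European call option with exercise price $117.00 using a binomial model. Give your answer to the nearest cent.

Risk-neutral probability p = (1 + 0.1 − 0.85)/(1.25 − 0.85) = 0.2500/0.4000 = 0.6250
Terminal stock prices: S_u = 137.5, S_d = 93.5
Terminal payoffs (S − K): max(20.5, 0) = 20.5, max(-23.5, 0) = 0
Node 0 (S = 110): V_0 = 1/1.1·[0.6250·20.5000 + 0.3750·0.0000] = 11.6477

$11.65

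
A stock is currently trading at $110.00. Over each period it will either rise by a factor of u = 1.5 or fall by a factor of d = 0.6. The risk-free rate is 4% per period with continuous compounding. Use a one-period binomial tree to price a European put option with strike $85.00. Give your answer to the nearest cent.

$9.31

Risk-neutral probability p = (e^0.04 − 0.6)/(1.5 − 0.6) = 0.4408/0.9000 = 0.4898
Terminal stock prices: S_u = 165, S_d = 66
Terminal payoffs (K − S): max(-80, 0) = 0, max(19, 0) = 19
Node 0 (S = 110): V_0 = e^(−0.04)·[0.4898·0.0000 + 0.5102·19.0000] = 9.3139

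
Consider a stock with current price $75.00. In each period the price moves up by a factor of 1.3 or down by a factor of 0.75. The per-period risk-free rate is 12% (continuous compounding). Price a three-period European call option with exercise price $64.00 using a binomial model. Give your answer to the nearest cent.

Risk-neutral probability p = (e^0.12 − 0.75)/(1.3 − 0.75) = 0.3775/0.5500 = 0.6864
Terminal stock prices: S_uuu = 164.8, S_uud = 95.06, S_udd = 54.84, S_ddd = 31.64
Terminal payoffs (S − K): max(100.8, 0) = 100.8, max(31.06, 0) = 31.06, max(-9.156, 0) = 0, max(-32.36, 0) = 0
Node uu (S = 126.8): V_uu = e^(−0.12)·[0.6864·100.7750 + 0.3136·31.0625] = 69.9871
Node ud (S = 73.12): V_ud = e^(−0.12)·[0.6864·31.0625 + 0.3136·0.0000] = 18.9091
Node dd (S = 42.19): V_dd = e^(−0.12)·[0.6864·0.0000 + 0.3136·0.0000] = 0.0000
Node u (S = 97.5): V_u = e^(−0.12)·[0.6864·69.9871 + 0.3136·18.9091] = 47.8643
Node d (S = 56.25): V_d = e^(−0.12)·[0.6864·18.9091 + 0.3136·0.0000] = 11.5108
Node 0 (S = 75): V_0 = e^(−0.12)·[0.6864·47.8643 + 0.3136·11.5108] = 32.3392

$32.34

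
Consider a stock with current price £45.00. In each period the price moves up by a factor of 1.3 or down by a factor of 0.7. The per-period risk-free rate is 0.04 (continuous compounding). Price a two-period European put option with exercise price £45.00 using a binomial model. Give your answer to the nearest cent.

£5.79

Risk-neutral probability p = (e^0.04 − 0.7)/(1.3 − 0.7) = 0.3408/0.6000 = 0.5680
Terminal stock prices: S_uu = 76.05, S_ud = 40.95, S_dd = 22.05
Terminal payoffs (K − S): max(-31.05, 0) = 0, max(4.05, 0) = 4.05, max(22.95, 0) = 22.95
Node u (S = 58.5): V_u = e^(−0.04)·[0.5680·0.0000 + 0.4320·4.0500] = 1.6809
Node d (S = 31.5): V_d = e^(−0.04)·[0.5680·4.0500 + 0.4320·22.9500] = 11.7355
Node 0 (S = 45): V_0 = e^(−0.04)·[0.5680·1.6809 + 0.4320·11.7355] = 5.7881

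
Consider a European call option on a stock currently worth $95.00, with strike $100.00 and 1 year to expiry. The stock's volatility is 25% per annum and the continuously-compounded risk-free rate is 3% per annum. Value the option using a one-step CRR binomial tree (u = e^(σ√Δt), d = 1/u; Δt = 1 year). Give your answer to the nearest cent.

$10.63

CRR parameters: u = e^(σ√Δt) = e^(0.25·√1) = 1.2840, d = 1/u = 0.7788
Per-period rate: rΔt = 0.03·1 = 0.03, so R = e^0.03 = 1.0305
Risk-neutral probability p = (e^0.03 − 0.7788)/(1.2840 − 0.7788) = 0.2517/0.5052 = 0.4981
Terminal stock prices: S_u = 122, S_d = 73.99
Terminal payoffs (S − K): max(21.98, 0) = 21.98, max(-26.01, 0) = 0
Node 0 (S = 95): V_0 = e^(−0.03)·[0.4981·21.9824 + 0.5019·0.0000] = 10.6259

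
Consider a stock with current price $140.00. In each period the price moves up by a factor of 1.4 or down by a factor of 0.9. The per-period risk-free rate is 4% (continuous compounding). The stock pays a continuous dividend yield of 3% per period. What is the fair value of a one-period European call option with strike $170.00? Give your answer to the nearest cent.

Per-period risk-free factor R = e^0.04 = 1.0408; dividend-adjusted growth = e^(0.04−0.03) = 1.0101.
Risk-neutral probability p = (1.0101 − 0.9)/(1.4 − 0.9) = 0.1101/0.5000 = 0.2201
Terminal stock prices: S_u = 196, S_d = 126
Terminal payoffs (S − K): max(26, 0) = 26, max(-44, 0) = 0
Node 0 (S = 140): V_0 = e^(−0.04)·[0.2201·26.0000 + 0.7799·0.0000] = 5.4982

$5.50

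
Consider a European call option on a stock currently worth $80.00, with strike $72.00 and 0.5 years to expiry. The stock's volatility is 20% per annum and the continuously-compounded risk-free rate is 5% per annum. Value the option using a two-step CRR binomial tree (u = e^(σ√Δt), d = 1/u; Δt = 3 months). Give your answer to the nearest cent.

$11.13

CRR parameters: u = e^(σ√Δt) = e^(0.2·√0.25) = 1.1052, d = 1/u = 0.9048
Per-period rate: rΔt = 0.05·0.25 = 0.0125, so R = e^0.0125 = 1.0126
Risk-neutral probability p = (e^0.0125 − 0.9048)/(1.1052 − 0.9048) = 0.1077/0.2003 = 0.5378
Terminal stock prices: S_uu = 97.71, S_ud = 80, S_dd = 65.5
Terminal payoffs (S − K): max(25.71, 0) = 25.71, max(8, 0) = 8, max(-6.502, 0) = 0
Node u (S = 88.41): V_u = e^(−0.0125)·[0.5378·25.7122 + 0.4622·8.0000] = 17.3081
Node d (S = 72.39): V_d = e^(−0.0125)·[0.5378·8.0000 + 0.4622·0.0000] = 4.2490
Node 0 (S = 80): V_0 = e^(−0.0125)·[0.5378·17.3081 + 0.4622·4.2490] = 11.1323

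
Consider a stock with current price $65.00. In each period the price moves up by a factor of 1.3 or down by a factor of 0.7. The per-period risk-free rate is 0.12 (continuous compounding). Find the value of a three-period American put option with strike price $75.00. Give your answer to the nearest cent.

$10.08

Risk-neutral probability p = (e^0.12 − 0.7)/(1.3 − 0.7) = 0.4275/0.6000 = 0.7125
Terminal stock prices: S_uuu = 142.8, S_uud = 76.89, S_udd = 41.4, S_ddd = 22.29
Terminal payoffs (K − S): max(-67.81, 0) = 0, max(-1.895, 0) = 0, max(33.6, 0) = 33.6, max(52.71, 0) = 52.71
Node uu (S = 109.9): continuation = e^(−0.12)·[0.7125·0.0000 + 0.2875·0.0000] = 0.0000; exercise value = 0.0000 ≤ continuation, so V_uu = 0.0000
Node ud (S = 59.15): continuation = e^(−0.12)·[0.7125·0.0000 + 0.2875·33.5950] = 8.5665; exercise value = 15.8500 > continuation, so V_ud = 15.8500 (exercise)
Node dd (S = 31.85): continuation = e^(−0.12)·[0.7125·33.5950 + 0.2875·52.7050] = 34.6690; exercise value = 43.1500 > continuation, so V_dd = 43.1500 (exercise)
Node u (S = 84.5): continuation = e^(−0.12)·[0.7125·0.0000 + 0.2875·15.8500] = 4.0417; exercise value = 0.0000 ≤ continuation, so V_u = 4.0417
Node d (S = 45.5): continuation = e^(−0.12)·[0.7125·15.8500 + 0.2875·43.1500] = 21.0190; exercise value = 29.5000 > continuation, so V_d = 29.5000 (exercise)
Node 0 (S = 65): continuation = e^(−0.12)·[0.7125·4.0417 + 0.2875·29.5000] = 10.0764; exercise value = 10.0000 ≤ continuation, so V_0 = 10.0764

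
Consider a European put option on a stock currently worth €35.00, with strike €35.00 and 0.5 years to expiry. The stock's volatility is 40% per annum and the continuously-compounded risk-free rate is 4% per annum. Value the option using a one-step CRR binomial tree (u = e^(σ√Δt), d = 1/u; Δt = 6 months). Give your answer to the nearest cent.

CRR parameters: u = e^(σ√Δt) = e^(0.4·√0.5) = 1.3269, d = 1/u = 0.7536
Per-period rate: rΔt = 0.04·0.5 = 0.02, so R = e^0.02 = 1.0202
Risk-neutral probability p = (e^0.02 − 0.7536)/(1.3269 − 0.7536) = 0.2666/0.5733 = 0.4650
Terminal stock prices: S_u = 46.44, S_d = 26.38
Terminal payoffs (K − S): max(-11.44, 0) = 0, max(8.623, 0) = 8.623
Node 0 (S = 35): V_0 = e^(−0.02)·[0.4650·0.0000 + 0.5350·8.6227] = 4.5218

€4.52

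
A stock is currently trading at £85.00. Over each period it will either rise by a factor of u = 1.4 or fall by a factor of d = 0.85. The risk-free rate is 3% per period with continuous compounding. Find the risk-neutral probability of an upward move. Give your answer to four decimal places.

p = 0.3281

Risk-neutral probability p = (e^0.03 − 0.85)/(1.4 − 0.85) = 0.1805/0.5500 = 0.3281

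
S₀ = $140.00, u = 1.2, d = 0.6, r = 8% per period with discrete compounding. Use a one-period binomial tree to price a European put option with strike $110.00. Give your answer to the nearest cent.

Risk-neutral probability p = (1 + 0.08 − 0.6)/(1.2 − 0.6) = 0.4800/0.6000 = 0.8000
Terminal stock prices: S_u = 168, S_d = 84
Terminal payoffs (K − S): max(-58, 0) = 0, max(26, 0) = 26
Node 0 (S = 140): V_0 = 1/1.08·[0.8000·0.0000 + 0.2000·26.0000] = 4.8148

$4.81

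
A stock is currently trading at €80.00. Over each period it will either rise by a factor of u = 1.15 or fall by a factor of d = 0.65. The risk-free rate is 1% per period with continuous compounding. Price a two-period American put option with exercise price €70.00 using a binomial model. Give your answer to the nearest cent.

€7.00

Risk-neutral probability p = (e^0.01 − 0.65)/(1.15 − 0.65) = 0.3601/0.5000 = 0.7201
Terminal stock prices: S_uu = 105.8, S_ud = 59.8, S_dd = 33.8
Terminal payoffs (K − S): max(-35.8, 0) = 0, max(10.2, 0) = 10.2, max(36.2, 0) = 36.2
Node u (S = 92): continuation = e^(−0.01)·[0.7201·0.0000 + 0.2799·10.2000] = 2.8266; exercise value = 0.0000 ≤ continuation, so V_u = 2.8266
Node d (S = 52): continuation = e^(−0.01)·[0.7201·10.2000 + 0.2799·36.2000] = 17.3035; exercise value = 18.0000 > continuation, so V_d = 18.0000 (exercise)
Node 0 (S = 80): continuation = e^(−0.01)·[0.7201·2.8266 + 0.2799·18.0000] = 7.0032; exercise value = 0.0000 ≤ continuation, so V_0 = 7.0032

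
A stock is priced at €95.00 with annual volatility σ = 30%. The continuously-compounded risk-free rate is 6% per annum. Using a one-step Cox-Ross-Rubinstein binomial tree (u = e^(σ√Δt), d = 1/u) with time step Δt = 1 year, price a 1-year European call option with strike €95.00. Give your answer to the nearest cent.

CRR parameters: u = e^(σ√Δt) = e^(0.3·√1) = 1.3499, d = 1/u = 0.7408
Per-period rate: rΔt = 0.06·1 = 0.06, so R = e^0.06 = 1.0618
Risk-neutral probability p = (e^0.06 − 0.7408)/(1.3499 − 0.7408) = 0.3210/0.6090 = 0.5271
Terminal stock prices: S_u = 128.2, S_d = 70.38
Terminal payoffs (S − K): max(33.24, 0) = 33.24, max(-24.62, 0) = 0
Node 0 (S = 95): V_0 = e^(−0.06)·[0.5271·33.2366 + 0.4729·0.0000] = 16.4984

€16.50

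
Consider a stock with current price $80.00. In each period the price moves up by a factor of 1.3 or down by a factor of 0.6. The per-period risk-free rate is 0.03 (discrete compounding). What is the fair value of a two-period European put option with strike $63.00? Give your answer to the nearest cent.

$5.06

Risk-neutral probability p = (1 + 0.03 − 0.6)/(1.3 − 0.6) = 0.4300/0.7000 = 0.6143
Terminal stock prices: S_uu = 135.2, S_ud = 62.4, S_dd = 28.8
Terminal payoffs (K − S): max(-72.2, 0) = 0, max(0.6, 0) = 0.6, max(34.2, 0) = 34.2
Node u (S = 104): V_u = 1/1.03·[0.6143·0.0000 + 0.3857·0.6000] = 0.2247
Node d (S = 48): V_d = 1/1.03·[0.6143·0.6000 + 0.3857·34.2000] = 13.1650
Node 0 (S = 80): V_0 = 1/1.03·[0.6143·0.2247 + 0.3857·13.1650] = 5.0640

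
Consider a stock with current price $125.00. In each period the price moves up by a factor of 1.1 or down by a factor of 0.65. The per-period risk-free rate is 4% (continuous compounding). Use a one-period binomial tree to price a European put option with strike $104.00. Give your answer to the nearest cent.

$2.88

Risk-neutral probability p = (e^0.04 − 0.65)/(1.1 − 0.65) = 0.3908/0.4500 = 0.8685
Terminal stock prices: S_u = 137.5, S_d = 81.25
Terminal payoffs (K − S): max(-33.5, 0) = 0, max(22.75, 0) = 22.75
Node 0 (S = 125): V_0 = e^(−0.04)·[0.8685·0.0000 + 0.1315·22.7500] = 2.8750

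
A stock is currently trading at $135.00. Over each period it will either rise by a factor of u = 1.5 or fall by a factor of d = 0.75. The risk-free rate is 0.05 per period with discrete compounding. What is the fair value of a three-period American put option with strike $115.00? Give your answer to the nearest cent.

$13.03

Risk-neutral probability p = (1 + 0.05 − 0.75)/(1.5 − 0.75) = 0.3000/0.7500 = 0.4000
Terminal stock prices: S_uuu = 455.6, S_uud = 227.8, S_udd = 113.9, S_ddd = 56.95
Terminal payoffs (K − S): max(-340.6, 0) = 0, max(-112.8, 0) = 0, max(1.094, 0) = 1.094, max(58.05, 0) = 58.05
Node uu (S = 303.8): continuation = 1/1.05·[0.4000·0.0000 + 0.6000·0.0000] = 0.0000; exercise value = 0.0000 ≤ continuation, so V_uu = 0.0000
Node ud (S = 151.9): continuation = 1/1.05·[0.4000·0.0000 + 0.6000·1.0938] = 0.6250; exercise value = 0.0000 ≤ continuation, so V_ud = 0.6250
Node dd (S = 75.94): continuation = 1/1.05·[0.4000·1.0938 + 0.6000·58.0469] = 33.5863; exercise value = 39.0625 > continuation, so V_dd = 39.0625 (exercise)
Node u (S = 202.5): continuation = 1/1.05·[0.4000·0.0000 + 0.6000·0.6250] = 0.3571; exercise value = 0.0000 ≤ continuation, so V_u = 0.3571
Node d (S = 101.2): continuation = 1/1.05·[0.4000·0.6250 + 0.6000·39.0625] = 22.5595; exercise value = 13.7500 ≤ continuation, so V_d = 22.5595
Node 0 (S = 135): continuation = 1/1.05·[0.4000·0.3571 + 0.6000·22.5595] = 13.0272; exercise value = 0.0000 ≤ continuation, so V_0 = 13.0272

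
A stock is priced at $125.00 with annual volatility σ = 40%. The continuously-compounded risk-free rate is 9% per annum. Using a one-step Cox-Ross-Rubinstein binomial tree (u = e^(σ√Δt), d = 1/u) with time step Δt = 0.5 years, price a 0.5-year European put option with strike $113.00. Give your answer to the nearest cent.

CRR parameters: u = e^(σ√Δt) = e^(0.4·√0.5) = 1.3269, d = 1/u = 0.7536
Per-period rate: rΔt = 0.09·0.5 = 0.045, so R = e^0.045 = 1.0460
Risk-neutral probability p = (e^0.045 − 0.7536)/(1.3269 − 0.7536) = 0.2924/0.5733 = 0.5100
Terminal stock prices: S_u = 165.9, S_d = 94.2
Terminal payoffs (K − S): max(-52.86, 0) = 0, max(18.8, 0) = 18.8
Node 0 (S = 125): V_0 = e^(−0.045)·[0.5100·0.0000 + 0.4900·18.7952] = 8.8035

$8.80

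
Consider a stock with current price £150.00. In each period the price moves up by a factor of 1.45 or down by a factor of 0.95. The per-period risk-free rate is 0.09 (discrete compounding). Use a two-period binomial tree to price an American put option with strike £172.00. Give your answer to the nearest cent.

Risk-neutral probability p = (1 + 0.09 − 0.95)/(1.45 − 0.95) = 0.1400/0.5000 = 0.2800
Terminal stock prices: S_uu = 315.4, S_ud = 206.6, S_dd = 135.4
Terminal payoffs (K − S): max(-143.4, 0) = 0, max(-34.62, 0) = 0, max(36.62, 0) = 36.62
Node u (S = 217.5): continuation = 1/1.09·[0.2800·0.0000 + 0.7200·0.0000] = 0.0000; exercise value = 0.0000 ≤ continuation, so V_u = 0.0000
Node d (S = 142.5): continuation = 1/1.09·[0.2800·0.0000 + 0.7200·36.6250] = 24.1927; exercise value = 29.5000 > continuation, so V_d = 29.5000 (exercise)
Node 0 (S = 150): continuation = 1/1.09·[0.2800·0.0000 + 0.7200·29.5000] = 19.4862; exercise value = 22.0000 > continuation, so V_0 = 22.0000 (exercise)

£22.00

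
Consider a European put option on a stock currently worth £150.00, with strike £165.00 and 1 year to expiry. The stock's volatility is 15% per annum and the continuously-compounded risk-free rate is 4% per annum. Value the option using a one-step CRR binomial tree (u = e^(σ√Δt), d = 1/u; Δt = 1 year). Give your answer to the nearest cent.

£13.86

CRR parameters: u = e^(σ√Δt) = e^(0.15·√1) = 1.1618, d = 1/u = 0.8607
Per-period rate: rΔt = 0.04·1 = 0.04, so R = e^0.04 = 1.0408
Risk-neutral probability p = (e^0.04 − 0.8607)/(1.1618 − 0.8607) = 0.1801/0.3011 = 0.5981
Terminal stock prices: S_u = 174.3, S_d = 129.1
Terminal payoffs (K − S): max(-9.275, 0) = 0, max(35.89, 0) = 35.89
Node 0 (S = 150): V_0 = e^(−0.04)·[0.5981·0.0000 + 0.4019·35.8938] = 13.8602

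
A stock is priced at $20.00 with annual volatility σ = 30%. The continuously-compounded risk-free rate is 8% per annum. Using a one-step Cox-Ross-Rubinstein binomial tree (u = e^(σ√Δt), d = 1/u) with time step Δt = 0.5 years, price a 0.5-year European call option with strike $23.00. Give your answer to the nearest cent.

$0.90

CRR parameters: u = e^(σ√Δt) = e^(0.3·√0.5) = 1.2363, d = 1/u = 0.8089
Per-period rate: rΔt = 0.08·0.5 = 0.04, so R = e^0.04 = 1.0408
Risk-neutral probability p = (e^0.04 − 0.8089)/(1.2363 − 0.8089) = 0.2320/0.4275 = 0.5426
Terminal stock prices: S_u = 24.73, S_d = 16.18
Terminal payoffs (S − K): max(1.726, 0) = 1.726, max(-6.823, 0) = 0
Node 0 (S = 20): V_0 = e^(−0.04)·[0.5426·1.7262 + 0.4574·0.0000] = 0.9000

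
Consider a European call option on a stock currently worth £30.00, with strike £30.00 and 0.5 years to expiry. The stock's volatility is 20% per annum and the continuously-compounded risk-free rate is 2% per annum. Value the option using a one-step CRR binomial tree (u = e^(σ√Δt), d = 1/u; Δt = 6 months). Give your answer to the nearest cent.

CRR parameters: u = e^(σ√Δt) = e^(0.2·√0.5) = 1.1519, d = 1/u = 0.8681
Per-period rate: rΔt = 0.02·0.5 = 0.01, so R = e^0.01 = 1.0101
Risk-neutral probability p = (e^0.01 − 0.8681)/(1.1519 − 0.8681) = 0.1419/0.2838 = 0.5001
Terminal stock prices: S_u = 34.56, S_d = 26.04
Terminal payoffs (S − K): max(4.557, 0) = 4.557, max(-3.956, 0) = 0
Node 0 (S = 30): V_0 = e^(−0.01)·[0.5001·4.5573 + 0.4999·0.0000] = 2.2565

£2.26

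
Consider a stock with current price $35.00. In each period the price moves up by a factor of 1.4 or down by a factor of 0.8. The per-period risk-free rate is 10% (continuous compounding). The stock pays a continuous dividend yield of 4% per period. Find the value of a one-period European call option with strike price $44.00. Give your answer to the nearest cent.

Per-period risk-free factor R = e^0.1 = 1.1052; dividend-adjusted growth = e^(0.1−0.04) = 1.0618.
Risk-neutral probability p = (1.0618 − 0.8)/(1.4 − 0.8) = 0.2618/0.6000 = 0.4364
Terminal stock prices: S_u = 49, S_d = 28
Terminal payoffs (S − K): max(5, 0) = 5, max(-16, 0) = 0
Node 0 (S = 35): V_0 = e^(−0.1)·[0.4364·5.0000 + 0.5636·0.0000] = 1.9743

$1.97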